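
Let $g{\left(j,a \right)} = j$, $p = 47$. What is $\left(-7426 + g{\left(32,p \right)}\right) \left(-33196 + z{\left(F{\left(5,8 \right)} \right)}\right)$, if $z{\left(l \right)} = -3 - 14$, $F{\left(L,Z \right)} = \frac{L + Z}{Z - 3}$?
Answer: $245576922$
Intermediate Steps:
$F{\left(L,Z \right)} = \frac{L + Z}{-3 + Z}$
$z{\left(l \right)} = -17$ ($z{\left(l \right)} = -3 - 14 = -17$)
$\left(-7426 + g{\left(32,p \right)}\right) \left(-33196 + z{\left(F{\left(5,8 \right)} \right)}\right) = \left(-7426 + 32\right) \left(-33196 - 17\right) = \left(-7394\right) \left(-33213\right) = 245576922$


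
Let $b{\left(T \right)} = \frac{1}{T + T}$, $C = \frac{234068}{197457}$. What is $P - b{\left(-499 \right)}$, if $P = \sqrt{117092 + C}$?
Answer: $\frac{1}{998} + \frac{2 \sqrt{1141344363062046}}{197457} \approx 342.19$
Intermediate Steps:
$C = \frac{234068}{197457}$ ($C = 234068 \cdot \frac{1}{197457} = \frac{234068}{197457} \approx 1.1854$)
$b{\left(T \right)} = \frac{1}{2 T}$
$P = \frac{2 \sqrt{1141344363062046}}{197457}$ ($P = \sqrt{117092 + \frac{234068}{197457}} = \sqrt{\frac{23120869112}{197457}} = \frac{2 \sqrt{1141344363062046}}{197457} \approx 342.19$)
$P - b{\left(-499 \right)} = \frac{2 \sqrt{1141344363062046}}{197457} - \frac{1}{2 \left(-499\right)} = \frac{2 \sqrt{1141344363062046}}{197457} - \frac{1}{2} \left(- \frac{1}{499}\right) = \frac{2 \sqrt{1141344363062046}}{197457} - - \frac{1}{998} = \frac{2 \sqrt{1141344363062046}}{197457} + \frac{1}{998} = \frac{1}{998} + \frac{2 \sqrt{1141344363062046}}{197457}$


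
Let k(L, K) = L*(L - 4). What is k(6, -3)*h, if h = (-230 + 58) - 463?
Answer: -7620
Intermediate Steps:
k(L, K) = L*(-4 + L)
h = -635 (h = -172 - 463 = -635)
k(6, -3)*h = (6*(-4 + 6))*(-635) = (6*2)*(-635) = 12*(-635) = -7620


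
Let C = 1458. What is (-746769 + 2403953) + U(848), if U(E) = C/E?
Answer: 702646745/424 ≈ 1.6572e+6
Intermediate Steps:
U(E) = 1458/E
(-746769 + 2403953) + U(848) = (-746769 + 2403953) + 1458/848 = 1657184 + 1458*(1/848) = 1657184 + 729/424 = 702646745/424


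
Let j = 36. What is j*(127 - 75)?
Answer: 1872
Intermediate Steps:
j*(127 - 75) = 36*(127 - 75) = 36*52 = 1872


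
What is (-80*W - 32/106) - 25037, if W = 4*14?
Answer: -1564417/53 ≈ -29517.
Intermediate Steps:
W = 56
(-80*W - 32/106) - 25037 = (-80*56 - 32/106) - 25037 = (-4480 - 32*1/106) - 25037 = (-4480 - 16/53) - 25037 = -237456/53 - 25037 = -1564417/53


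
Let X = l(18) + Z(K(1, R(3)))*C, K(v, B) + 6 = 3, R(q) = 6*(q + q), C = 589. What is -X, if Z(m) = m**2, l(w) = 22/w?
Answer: -47720/9 ≈ -5302.2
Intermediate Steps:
R(q) = 12*q (R(q) = 6*(2*q) = 12*q)
K(v, B) = -3 (K(v, B) = -6 + 3 = -3)
X = 47720/9 (X = 22/18 + (-3)**2*589 = 22*(1/18) + 9*589 = 11/9 + 5301 = 47720/9 ≈ 5302.2)
-X = -1*47720/9 = -47720/9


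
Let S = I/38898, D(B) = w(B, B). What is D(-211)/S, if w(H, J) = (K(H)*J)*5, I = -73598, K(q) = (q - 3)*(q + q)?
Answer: 1853002308060/36799 ≈ 5.0355e+7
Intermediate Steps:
K(q) = 2*q*(-3 + q) (K(q) = (-3 + q)*(2*q) = 2*q*(-3 + q))
w(H, J) = 10*H*J*(-3 + H) (w(H, J) = ((2*H*(-3 + H))*J)*5 = (2*H*J*(-3 + H))*5 = 10*H*J*(-3 + H))
D(B) = 10*B**2*(-3 + B) (D(B) = 10*B*B*(-3 + B) = 10*B**2*(-3 + B))
S = -36799/19449 (S = -73598/38898 = -73598*1/38898 = -36799/19449 ≈ -1.8921)
D(-211)/S = (10*(-211)**2*(-3 - 211))/(-36799/19449) = (10*44521*(-214))*(-19449/36799) = -95274940*(-19449/36799) = 1853002308060/36799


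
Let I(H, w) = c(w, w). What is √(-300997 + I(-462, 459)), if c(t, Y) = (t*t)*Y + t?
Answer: √96402041 ≈ 9818.5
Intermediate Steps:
c(t, Y) = t + Y*t² (c(t, Y) = t²*Y + t = Y*t² + t = t + Y*t²)
I(H, w) = w*(1 + w²) (I(H, w) = w*(1 + w*w) = w*(1 + w²))
√(-300997 + I(-462, 459)) = √(-300997 + (459 + 459³)) = √(-300997 + (459 + 96702579)) = √(-300997 + 96703038) = √96402041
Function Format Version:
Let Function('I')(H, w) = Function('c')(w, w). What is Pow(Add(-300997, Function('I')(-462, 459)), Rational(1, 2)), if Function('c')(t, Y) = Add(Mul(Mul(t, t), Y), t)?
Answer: Pow(96402041, Rational(1, 2)) ≈ 9818.5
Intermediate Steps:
Function('c')(t, Y) = Add(t, Mul(Y, Pow(t, 2))) (Function('c')(t, Y) = Add(Mul(Pow(t, 2), Y), t) = Add(Mul(Y, Pow(t, 2)), t) = Add(t, Mul(Y, Pow(t, 2))))
Function('I')(H, w) = Mul(w, Add(1, Pow(w, 2))) (Function('I')(H, w) = Mul(w, Add(1, Mul(w, w))) = Mul(w, Add(1, Pow(w, 2))))
Pow(Add(-300997, Function('I')(-462, 459)), Rational(1, 2)) = Pow(Add(-300997, Add(459, Pow(459, 3))), Rational(1, 2)) = Pow(Add(-300997, Add(459, 96702579)), Rational(1, 2)) = Pow(Add(-300997, 96703038), Rational(1, 2)) = Pow(96402041, Rational(1, 2))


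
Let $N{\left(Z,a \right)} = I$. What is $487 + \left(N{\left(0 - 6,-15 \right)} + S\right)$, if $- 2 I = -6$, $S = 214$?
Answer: $704$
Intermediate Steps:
$I = 3$ ($I = \left(- \frac{1}{2}\right) \left(-6\right) = 3$)
$N{\left(Z,a \right)} = 3$
$487 + \left(N{\left(0 - 6,-15 \right)} + S\right) = 487 + \left(3 + 214\right) = 487 + 217 = 704$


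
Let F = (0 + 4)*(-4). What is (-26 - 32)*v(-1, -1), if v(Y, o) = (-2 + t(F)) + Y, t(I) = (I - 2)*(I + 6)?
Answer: -10266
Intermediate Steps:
F = -16 (F = 4*(-4) = -16)
t(I) = (-2 + I)*(6 + I)
v(Y, o) = 178 + Y (v(Y, o) = (-2 + (-12 + (-16)**2 + 4*(-16))) + Y = (-2 + (-12 + 256 - 64)) + Y = (-2 + 180) + Y = 178 + Y)
(-26 - 32)*v(-1, -1) = (-26 - 32)*(178 - 1) = -58*177 = -10266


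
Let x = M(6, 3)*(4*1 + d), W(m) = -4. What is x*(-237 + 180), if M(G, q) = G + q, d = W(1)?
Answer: 0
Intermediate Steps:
d = -4
x = 0 (x = (6 + 3)*(4*1 - 4) = 9*(4 - 4) = 9*0 = 0)
x*(-237 + 180) = 0*(-237 + 180) = 0*(-57) = 0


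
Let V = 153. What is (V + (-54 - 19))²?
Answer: 6400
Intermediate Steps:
(V + (-54 - 19))² = (153 + (-54 - 19))² = (153 - 73)² = 80² = 6400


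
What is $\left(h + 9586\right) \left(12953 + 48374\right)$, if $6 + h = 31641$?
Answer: $2527960267$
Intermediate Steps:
$h = 31635$ ($h = -6 + 31641 = 31635$)
$\left(h + 9586\right) \left(12953 + 48374\right) = \left(31635 + 9586\right) \left(12953 + 48374\right) = 41221 \cdot 61327 = 2527960267$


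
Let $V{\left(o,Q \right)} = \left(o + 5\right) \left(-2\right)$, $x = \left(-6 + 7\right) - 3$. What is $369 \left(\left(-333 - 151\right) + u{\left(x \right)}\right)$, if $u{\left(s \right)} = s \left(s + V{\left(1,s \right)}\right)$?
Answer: $-168264$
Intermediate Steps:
$x = -2$ ($x = 1 - 3 = -2$)
$V{\left(o,Q \right)} = -10 - 2 o$ ($V{\left(o,Q \right)} = \left(5 + o\right) \left(-2\right) = -10 - 2 o$)
$u{\left(s \right)} = s \left(-12 + s\right)$ ($u{\left(s \right)} = s \left(s - 12\right) = s \left(-12 + s\right)$)
$369 \left(\left(-333 - 151\right) + u{\left(x \right)}\right) = 369 \left(\left(-333 - 151\right) - 2 \left(-12 - 2\right)\right) = 369 \left(-484 - -28\right) = 369 \left(-484 + 28\right) = 369 \left(-456\right) = -168264$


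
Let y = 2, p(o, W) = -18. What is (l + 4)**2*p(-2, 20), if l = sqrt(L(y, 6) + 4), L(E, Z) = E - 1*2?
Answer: -648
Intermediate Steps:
L(E, Z) = -2 + E (L(E, Z) = E - 2 = -2 + E)
l = 2 (l = sqrt((-2 + 2) + 4) = sqrt(0 + 4) = sqrt(4) = 2)
(l + 4)**2*p(-2, 20) = (2 + 4)**2*(-18) = 6**2*(-18) = 36*(-18) = -648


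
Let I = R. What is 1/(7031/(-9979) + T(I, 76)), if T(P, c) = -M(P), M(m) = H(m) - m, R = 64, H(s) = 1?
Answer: 9979/621646 ≈ 0.016053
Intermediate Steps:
I = 64
M(m) = 1 - m
T(P, c) = -1 + P (T(P, c) = -(1 - P) = -1 + P)
1/(7031/(-9979) + T(I, 76)) = 1/(7031/(-9979) + (-1 + 64)) = 1/(7031*(-1/9979) + 63) = 1/(-7031/9979 + 63) = 1/(621646/9979) = 9979/621646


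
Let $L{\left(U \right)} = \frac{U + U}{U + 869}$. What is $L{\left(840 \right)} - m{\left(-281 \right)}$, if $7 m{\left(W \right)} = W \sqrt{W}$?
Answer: $\frac{1680}{1709} + \frac{281 i \sqrt{281}}{7} \approx 0.98303 + 672.92 i$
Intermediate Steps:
$m{\left(W \right)} = \frac{W^{\frac{3}{2}}}{7}$ ($m{\left(W \right)} = \frac{W \sqrt{W}}{7} = \frac{W^{\frac{3}{2}}}{7}$)
$L{\left(U \right)} = \frac{2 U}{869 + U}$
$L{\left(840 \right)} - m{\left(-281 \right)} = 2 \cdot 840 \frac{1}{869 + 840} - \frac{\left(-281\right)^{\frac{3}{2}}}{7} = 2 \cdot 840 \cdot \frac{1}{1709} - \frac{\left(-281\right) i \sqrt{281}}{7} = 2 \cdot 840 \cdot \frac{1}{1709} - - \frac{281 i \sqrt{281}}{7} = \frac{1680}{1709} + \frac{281 i \sqrt{281}}{7}$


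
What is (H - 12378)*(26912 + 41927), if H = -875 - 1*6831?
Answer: -1382562476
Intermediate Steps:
H = -7706 (H = -875 - 6831 = -7706)
(H - 12378)*(26912 + 41927) = (-7706 - 12378)*(26912 + 41927) = -20084*68839 = -1382562476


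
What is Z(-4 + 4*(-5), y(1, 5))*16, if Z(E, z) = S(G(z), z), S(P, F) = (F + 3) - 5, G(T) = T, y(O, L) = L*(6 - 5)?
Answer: 48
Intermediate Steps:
y(O, L) = L (y(O, L) = L*1 = L)
S(P, F) = -2 + F (S(P, F) = (3 + F) - 5 = -2 + F)
Z(E, z) = -2 + z
Z(-4 + 4*(-5), y(1, 5))*16 = (-2 + 5)*16 = 3*16 = 48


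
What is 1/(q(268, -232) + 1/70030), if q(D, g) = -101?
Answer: -70030/7073029 ≈ -0.0099010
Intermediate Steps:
1/(q(268, -232) + 1/70030) = 1/(-101 + 1/70030) = 1/(-7073029/70030) = -70030/7073029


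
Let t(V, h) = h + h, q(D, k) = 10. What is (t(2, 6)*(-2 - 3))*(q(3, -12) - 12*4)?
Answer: 2280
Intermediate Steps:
t(V, h) = 2*h
(t(2, 6)*(-2 - 3))*(q(3, -12) - 12*4) = ((2*6)*(-2 - 3))*(10 - 12*4) = (12*(-5))*(10 - 48) = -60*(-38) = 2280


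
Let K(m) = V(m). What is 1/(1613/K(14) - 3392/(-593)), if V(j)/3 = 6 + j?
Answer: 35580/1160029 ≈ 0.030672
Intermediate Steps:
V(j) = 18 + 3*j (V(j) = 3*(6 + j) = 18 + 3*j)
K(m) = 18 + 3*m
1/(1613/K(14) - 3392/(-593)) = 1/(1613/(18 + 3*14) - 3392/(-593)) = 1/(1613/(18 + 42) - 3392*(-1/593)) = 1/(1613/60 + 3392/593) = 1/(1160029/35580) = 35580/1160029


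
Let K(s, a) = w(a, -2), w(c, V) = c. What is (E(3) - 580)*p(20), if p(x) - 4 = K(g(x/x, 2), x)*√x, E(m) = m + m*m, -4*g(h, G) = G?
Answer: -2272 - 22720*√5 ≈ -53075.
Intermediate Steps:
g(h, G) = -G/4
K(s, a) = a
E(m) = m + m²
p(x) = 4 + x^(3/2) (p(x) = 4 + x*√x = 4 + x^(3/2))
(E(3) - 580)*p(20) = (3*(1 + 3) - 580)*(4 + 20^(3/2)) = (3*4 - 580)*(4 + 40*√5) = (12 - 580)*(4 + 40*√5) = -568*(4 + 40*√5) = -2272 - 22720*√5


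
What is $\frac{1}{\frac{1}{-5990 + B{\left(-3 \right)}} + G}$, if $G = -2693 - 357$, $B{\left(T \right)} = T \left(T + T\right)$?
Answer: $- \frac{5972}{18214601} \approx -0.00032787$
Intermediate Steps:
$B{\left(T \right)} = 2 T^{2}$ ($B{\left(T \right)} = T 2 T = 2 T^{2}$)
$G = -3050$
$\frac{1}{\frac{1}{-5990 + B{\left(-3 \right)}} + G} = \frac{1}{\frac{1}{-5990 + 2 \left(-3\right)^{2}} - 3050} = \frac{1}{\frac{1}{-5990 + 2 \cdot 9} - 3050} = \frac{1}{\frac{1}{-5990 + 18} - 3050} = \frac{1}{\frac{1}{-5972} - 3050} = \frac{1}{- \frac{1}{5972} - 3050} = \frac{1}{- \frac{18214601}{5972}} = - \frac{5972}{18214601}$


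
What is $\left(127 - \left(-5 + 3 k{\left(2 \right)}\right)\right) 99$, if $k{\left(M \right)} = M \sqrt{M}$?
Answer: $13068 - 594 \sqrt{2} \approx 12228.0$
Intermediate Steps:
$k{\left(M \right)} = M^{\frac{3}{2}}$
$\left(127 - \left(-5 + 3 k{\left(2 \right)}\right)\right) 99 = \left(127 + \left(- 3 \cdot 2^{\frac{3}{2}} + 5\right)\right) 99 = \left(127 + \left(- 3 \cdot 2 \sqrt{2} + 5\right)\right) 99 = \left(127 + \left(- 6 \sqrt{2} + 5\right)\right) 99 = \left(127 + \left(5 - 6 \sqrt{2}\right)\right) 99 = \left(132 - 6 \sqrt{2}\right) 99 = 13068 - 594 \sqrt{2}$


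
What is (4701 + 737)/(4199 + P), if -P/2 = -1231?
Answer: 5438/6661 ≈ 0.81639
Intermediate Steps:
P = 2462 (P = -2*(-1231) = 2462)
(4701 + 737)/(4199 + P) = (4701 + 737)/(4199 + 2462) = 5438/6661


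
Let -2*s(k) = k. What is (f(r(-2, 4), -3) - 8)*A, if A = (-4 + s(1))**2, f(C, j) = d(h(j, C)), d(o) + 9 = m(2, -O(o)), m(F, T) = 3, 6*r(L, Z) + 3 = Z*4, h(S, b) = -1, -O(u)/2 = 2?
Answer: -567/2 ≈ -283.50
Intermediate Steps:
s(k) = -k/2
O(u) = -4 (O(u) = -2*2 = -4)
r(L, Z) = -1/2 + 2*Z/3 (r(L, Z) = -1/2 + (Z*4)/6 = -1/2 + (4*Z)/6 = -1/2 + 2*Z/3)
d(o) = -6 (d(o) = -9 + 3 = -6)
f(C, j) = -6
A = 81/4 (A = (-4 - 1/2*1)**2 = (-4 - 1/2)**2 = (-9/2)**2 = 81/4 ≈ 20.250)
(f(r(-2, 4), -3) - 8)*A = (-6 - 8)*(81/4) = -14*81/4 = -567/2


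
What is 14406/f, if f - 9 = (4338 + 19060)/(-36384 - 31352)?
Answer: 487902408/293113 ≈ 1664.6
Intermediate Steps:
f = 293113/33868 (f = 9 + (4338 + 19060)/(-36384 - 31352) = 9 + 23398/(-67736) = 9 + 23398*(-1/67736) = 9 - 11699/33868 = 293113/33868 ≈ 8.6546)
14406/f = 14406/(293113/33868) = 14406*(33868/293113) = 487902408/293113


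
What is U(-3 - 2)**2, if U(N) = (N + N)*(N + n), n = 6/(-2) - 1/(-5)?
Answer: 6084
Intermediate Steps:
n = -14/5 (n = 6*(-1/2) - 1*(-1/5) = -3 + 1/5 = -14/5 ≈ -2.8000)
U(N) = 2*N*(-14/5 + N) (U(N) = (N + N)*(N - 14/5) = (2*N)*(-14/5 + N) = 2*N*(-14/5 + N))
U(-3 - 2)**2 = (2*(-3 - 2)*(-14 + 5*(-3 - 2))/5)**2 = ((2/5)*(-5)*(-14 + 5*(-5)))**2 = ((2/5)*(-5)*(-14 - 25))**2 = ((2/5)*(-5)*(-39))**2 = 78**2 = 6084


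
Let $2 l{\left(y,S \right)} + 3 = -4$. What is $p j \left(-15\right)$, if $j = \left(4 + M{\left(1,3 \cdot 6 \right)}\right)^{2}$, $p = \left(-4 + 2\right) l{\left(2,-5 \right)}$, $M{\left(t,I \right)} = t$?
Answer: $-2625$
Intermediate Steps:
$l{\left(y,S \right)} = - \frac{7}{2}$ ($l{\left(y,S \right)} = - \frac{3}{2} + \frac{1}{2} \left(-4\right) = - \frac{3}{2} - 2 = - \frac{7}{2}$)
$p = 7$ ($p = \left(-4 + 2\right) \left(- \frac{7}{2}\right) = \left(-2\right) \left(- \frac{7}{2}\right) = 7$)
$j = 25$ ($j = \left(4 + 1\right)^{2} = 5^{2} = 25$)
$p j \left(-15\right) = 7 \cdot 25 \left(-15\right) = 175 \left(-15\right) = -2625$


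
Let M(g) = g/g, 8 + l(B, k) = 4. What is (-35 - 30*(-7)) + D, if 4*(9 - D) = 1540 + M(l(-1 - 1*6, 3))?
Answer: -805/4 ≈ -201.25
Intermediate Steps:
l(B, k) = -4 (l(B, k) = -8 + 4 = -4)
M(g) = 1
D = -1505/4 (D = 9 - (1540 + 1)/4 = 9 - ¼*1541 = 9 - 1541/4 = -1505/4 ≈ -376.25)
(-35 - 30*(-7)) + D = (-35 - 30*(-7)) - 1505/4 = (-35 + 210) - 1505/4 = 175 - 1505/4 = -805/4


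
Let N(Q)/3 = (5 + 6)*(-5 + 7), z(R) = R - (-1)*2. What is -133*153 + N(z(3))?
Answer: -20283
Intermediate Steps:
z(R) = 2 + R (z(R) = R - 1*(-2) = R + 2 = 2 + R)
N(Q) = 66 (N(Q) = 3*((5 + 6)*(-5 + 7)) = 3*(11*2) = 3*22 = 66)
-133*153 + N(z(3)) = -133*153 + 66 = -20349 + 66 = -20283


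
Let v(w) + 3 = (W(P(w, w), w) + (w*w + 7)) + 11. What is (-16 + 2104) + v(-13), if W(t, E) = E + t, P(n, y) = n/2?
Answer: 4505/2 ≈ 2252.5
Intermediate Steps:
P(n, y) = n/2 (P(n, y) = n*(1/2) = n/2)
v(w) = 15 + w**2 + 3*w/2 (v(w) = -3 + (((w + w/2) + (w*w + 7)) + 11) = -3 + ((3*w/2 + (w**2 + 7)) + 11) = -3 + ((3*w/2 + (7 + w**2)) + 11) = -3 + ((7 + w**2 + 3*w/2) + 11) = -3 + (18 + w**2 + 3*w/2) = 15 + w**2 + 3*w/2)
(-16 + 2104) + v(-13) = (-16 + 2104) + (15 + (-13)**2 + (3/2)*(-13)) = 2088 + (15 + 169 - 39/2) = 2088 + 329/2 = 4505/2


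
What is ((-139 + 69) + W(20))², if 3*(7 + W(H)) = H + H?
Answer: 36481/9 ≈ 4053.4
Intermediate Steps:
W(H) = -7 + 2*H/3 (W(H) = -7 + (H + H)/3 = -7 + (2*H)/3 = -7 + 2*H/3)
((-139 + 69) + W(20))² = ((-139 + 69) + (-7 + (⅔)*20))² = (-70 + (-7 + 40/3))² = (-70 + 19/3)² = (-191/3)² = 36481/9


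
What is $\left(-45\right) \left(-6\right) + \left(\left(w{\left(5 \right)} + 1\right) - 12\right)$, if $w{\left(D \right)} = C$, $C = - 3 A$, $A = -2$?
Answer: $265$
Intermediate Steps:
$C = 6$ ($C = \left(-3\right) \left(-2\right) = 6$)
$w{\left(D \right)} = 6$
$\left(-45\right) \left(-6\right) + \left(\left(w{\left(5 \right)} + 1\right) - 12\right) = \left(-45\right) \left(-6\right) + \left(\left(6 + 1\right) - 12\right) = 270 + \left(7 - 12\right) = 270 - 5 = 265$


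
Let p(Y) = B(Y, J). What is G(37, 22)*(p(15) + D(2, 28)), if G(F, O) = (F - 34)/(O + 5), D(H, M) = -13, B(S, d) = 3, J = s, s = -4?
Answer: -10/9 ≈ -1.1111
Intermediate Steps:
J = -4
p(Y) = 3
G(F, O) = (-34 + F)/(5 + O)
G(37, 22)*(p(15) + D(2, 28)) = ((-34 + 37)/(5 + 22))*(3 - 13) = (3/27)*(-10) = ((1/27)*3)*(-10) = (⅑)*(-10) = -10/9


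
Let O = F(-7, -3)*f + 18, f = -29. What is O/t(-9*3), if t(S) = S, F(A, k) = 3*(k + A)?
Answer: -296/9 ≈ -32.889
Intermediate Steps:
F(A, k) = 3*A + 3*k (F(A, k) = 3*(A + k) = 3*A + 3*k)
O = 888 (O = (3*(-7) + 3*(-3))*(-29) + 18 = (-21 - 9)*(-29) + 18 = -30*(-29) + 18 = 870 + 18 = 888)
O/t(-9*3) = 888/((-9*3)) = 888/(-27) = 888*(-1/27) = -296/9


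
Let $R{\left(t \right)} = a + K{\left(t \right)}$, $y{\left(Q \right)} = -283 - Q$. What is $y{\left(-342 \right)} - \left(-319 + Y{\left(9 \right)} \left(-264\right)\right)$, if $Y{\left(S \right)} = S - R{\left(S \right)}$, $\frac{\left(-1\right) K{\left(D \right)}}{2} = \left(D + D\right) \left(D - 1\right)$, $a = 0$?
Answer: $78786$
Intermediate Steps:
$K{\left(D \right)} = - 4 D \left(-1 + D\right)$ ($K{\left(D \right)} = - 2 \left(D + D\right) \left(D - 1\right) = - 2 \cdot 2 D \left(-1 + D\right) = - 4 D \left(-1 + D\right)$)
$R{\left(t \right)} = 4 t \left(1 - t\right)$ ($R{\left(t \right)} = 0 + 4 t \left(1 - t\right) = 4 t \left(1 - t\right)$)
$Y{\left(S \right)} = S - 4 S \left(1 - S\right)$
$y{\left(-342 \right)} - \left(-319 + Y{\left(9 \right)} \left(-264\right)\right) = \left(-283 - -342\right) - \left(-319 + 9 \left(-3 + 4 \cdot 9\right) \left(-264\right)\right) = \left(-283 + 342\right) - \left(-319 + 9 \left(-3 + 36\right) \left(-264\right)\right) = 59 - \left(-319 + 9 \cdot 33 \left(-264\right)\right) = 59 - \left(-319 + 297 \left(-264\right)\right) = 59 - \left(-319 - 78408\right) = 59 - -78727 = 59 + 78727 = 78786$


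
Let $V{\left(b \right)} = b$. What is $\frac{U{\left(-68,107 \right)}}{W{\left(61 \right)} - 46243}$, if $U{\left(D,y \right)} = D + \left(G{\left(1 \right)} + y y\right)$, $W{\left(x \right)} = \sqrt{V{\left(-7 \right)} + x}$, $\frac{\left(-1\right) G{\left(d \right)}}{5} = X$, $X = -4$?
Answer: $- \frac{527216443}{2138414995} - \frac{34203 \sqrt{6}}{2138414995} \approx -0.24658$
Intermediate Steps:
$G{\left(d \right)} = 20$ ($G{\left(d \right)} = \left(-5\right) \left(-4\right) = 20$)
$W{\left(x \right)} = \sqrt{-7 + x}$
$U{\left(D,y \right)} = 20 + D + y^{2}$ ($U{\left(D,y \right)} = D + \left(20 + y y\right) = D + \left(20 + y^{2}\right) = 20 + D + y^{2}$)
$\frac{U{\left(-68,107 \right)}}{W{\left(61 \right)} - 46243} = \frac{20 - 68 + 107^{2}}{\sqrt{-7 + 61} - 46243} = \frac{20 - 68 + 11449}{\sqrt{54} - 46243} = \frac{11401}{3 \sqrt{6} - 46243} = \frac{11401}{-46243 + 3 \sqrt{6}}$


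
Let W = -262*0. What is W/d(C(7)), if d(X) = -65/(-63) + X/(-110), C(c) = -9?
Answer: 0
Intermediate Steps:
d(X) = 65/63 - X/110 (d(X) = -65*(-1/63) + X*(-1/110) = 65/63 - X/110)
W = 0
W/d(C(7)) = 0/(65/63 - 1/110*(-9)) = 0/(65/63 + 9/110) = 0/(7717/6930) = 0*(6930/7717) = 0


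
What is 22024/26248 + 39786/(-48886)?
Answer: 2022646/80197483 ≈ 0.025221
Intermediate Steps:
22024/26248 + 39786/(-48886) = 22024*(1/26248) + 39786*(-1/48886) = 2753/3281 - 19893/24443 = 2022646/80197483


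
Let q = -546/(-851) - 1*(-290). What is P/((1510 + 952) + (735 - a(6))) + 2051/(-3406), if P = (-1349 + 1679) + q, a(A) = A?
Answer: -3770641195/9249132646 ≈ -0.40768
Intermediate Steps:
q = 247336/851 (q = -546*(-1/851) + 290 = 546/851 + 290 = 247336/851 ≈ 290.64)
P = 528166/851 (P = (-1349 + 1679) + 247336/851 = 330 + 247336/851 = 528166/851 ≈ 620.64)
P/((1510 + 952) + (735 - a(6))) + 2051/(-3406) = 528166/(851*((1510 + 952) + (735 - 1*6))) + 2051/(-3406) = 528166/(851*(2462 + (735 - 6))) + 2051*(-1/3406) = 528166/(851*(2462 + 729)) - 2051/3406 = (528166/851)/3191 - 2051/3406 = (528166/851)*(1/3191) - 2051/3406 = 528166/2715541 - 2051/3406 = -3770641195/9249132646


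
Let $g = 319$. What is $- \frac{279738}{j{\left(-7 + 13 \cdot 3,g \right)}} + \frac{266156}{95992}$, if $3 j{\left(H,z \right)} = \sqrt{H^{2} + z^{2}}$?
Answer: $\frac{66539}{23998} - \frac{839214 \sqrt{102785}}{102785} \approx -2614.9$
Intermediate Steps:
$j{\left(H,z \right)} = \frac{\sqrt{H^{2} + z^{2}}}{3}$
$- \frac{279738}{j{\left(-7 + 13 \cdot 3,g \right)}} + \frac{266156}{95992} = - \frac{279738}{\frac{1}{3} \sqrt{\left(-7 + 13 \cdot 3\right)^{2} + 319^{2}}} + \frac{266156}{95992} = - \frac{279738}{\frac{1}{3} \sqrt{\left(-7 + 39\right)^{2} + 101761}} + 266156 \cdot \frac{1}{95992} = - \frac{279738}{\frac{1}{3} \sqrt{32^{2} + 101761}} + \frac{66539}{23998} = - \frac{279738}{\frac{1}{3} \sqrt{1024 + 101761}} + \frac{66539}{23998} = - \frac{279738}{\frac{1}{3} \sqrt{102785}} + \frac{66539}{23998} = - 279738 \frac{3 \sqrt{102785}}{102785} + \frac{66539}{23998} = - \frac{839214 \sqrt{102785}}{102785} + \frac{66539}{23998} = \frac{66539}{23998} - \frac{839214 \sqrt{102785}}{102785}$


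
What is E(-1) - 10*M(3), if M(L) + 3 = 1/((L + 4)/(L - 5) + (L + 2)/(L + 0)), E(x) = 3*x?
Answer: 357/11 ≈ 32.455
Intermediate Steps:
M(L) = -3 + 1/((2 + L)/L + (4 + L)/(-5 + L)) (M(L) = -3 + 1/((L + 4)/(L - 5) + (L + 2)/(L + 0)) = -3 + 1/((4 + L)/(-5 + L) + (2 + L)/L) = -3 + 1/((2 + L)/L + (4 + L)/(-5 + L)))
E(-1) - 10*M(3) = 3*(-1) - 10*(30 - 8*3 - 5*3²)/(-10 + 3 + 2*3²) = -3 - 10*(30 - 24 - 5*9)/(-10 + 3 + 2*9) = -3 - 10*(30 - 24 - 45)/(-10 + 3 + 18) = -3 - 10*(-39)/11 = -3 - 10*(-39/11) = -3 + 390/11 = 357/11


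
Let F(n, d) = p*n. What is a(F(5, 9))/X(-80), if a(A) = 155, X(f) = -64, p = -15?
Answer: -155/64 ≈ -2.4219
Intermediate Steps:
F(n, d) = -15*n
a(F(5, 9))/X(-80) = 155/(-64) = 155*(-1/64) = -155/64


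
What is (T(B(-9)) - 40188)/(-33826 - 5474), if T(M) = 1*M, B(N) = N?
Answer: 13399/13100 ≈ 1.0228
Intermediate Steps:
T(M) = M
(T(B(-9)) - 40188)/(-33826 - 5474) = (-9 - 40188)/(-33826 - 5474) = -40197/(-39300) = -40197*(-1/39300) = 13399/13100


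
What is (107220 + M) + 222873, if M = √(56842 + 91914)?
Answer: 330093 + 2*√37189 ≈ 3.3048e+5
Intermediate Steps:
M = 2*√37189 (M = √148756 = 2*√37189 ≈ 385.69)
(107220 + M) + 222873 = (107220 + 2*√37189) + 222873 = 330093 + 2*√37189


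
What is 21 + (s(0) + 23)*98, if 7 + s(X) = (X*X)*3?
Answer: 1589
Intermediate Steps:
s(X) = -7 + 3*X**2 (s(X) = -7 + (X*X)*3 = -7 + X**2*3 = -7 + 3*X**2)
21 + (s(0) + 23)*98 = 21 + ((-7 + 3*0**2) + 23)*98 = 21 + ((-7 + 3*0) + 23)*98 = 21 + ((-7 + 0) + 23)*98 = 21 + (-7 + 23)*98 = 21 + 16*98 = 21 + 1568 = 1589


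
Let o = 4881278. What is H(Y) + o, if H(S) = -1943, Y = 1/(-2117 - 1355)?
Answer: 4879335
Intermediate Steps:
Y = -1/3472 (Y = 1/(-3472) = -1/3472 ≈ -0.00028802)
H(Y) + o = -1943 + 4881278 = 4879335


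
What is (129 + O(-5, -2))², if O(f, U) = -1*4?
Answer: 15625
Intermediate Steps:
O(f, U) = -4
(129 + O(-5, -2))² = (129 - 4)² = 125² = 15625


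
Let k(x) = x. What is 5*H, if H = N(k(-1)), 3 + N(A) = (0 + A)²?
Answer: -10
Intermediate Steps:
N(A) = -3 + A² (N(A) = -3 + (0 + A)² = -3 + A²)
H = -2 (H = -3 + (-1)² = -3 + 1 = -2)
5*H = 5*(-2) = -10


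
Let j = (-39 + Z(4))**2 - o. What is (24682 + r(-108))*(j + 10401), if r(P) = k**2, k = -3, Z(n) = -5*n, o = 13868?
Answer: 345674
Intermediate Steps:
j = -10387 (j = (-39 - 5*4)**2 - 1*13868 = (-39 - 20)**2 - 13868 = (-59)**2 - 13868 = 3481 - 13868 = -10387)
r(P) = 9 (r(P) = (-3)**2 = 9)
(24682 + r(-108))*(j + 10401) = (24682 + 9)*(-10387 + 10401) = 24691*14 = 345674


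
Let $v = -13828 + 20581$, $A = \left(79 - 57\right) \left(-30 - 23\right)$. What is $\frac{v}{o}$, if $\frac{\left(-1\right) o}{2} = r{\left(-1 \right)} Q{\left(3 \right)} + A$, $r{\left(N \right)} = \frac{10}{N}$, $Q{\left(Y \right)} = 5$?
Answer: $\frac{6753}{2432} \approx 2.7767$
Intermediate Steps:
$A = -1166$ ($A = 22 \left(-53\right) = -1166$)
$v = 6753$
$o = 2432$ ($o = - 2 \left(\frac{10}{-1} \cdot 5 - 1166\right) = - 2 \left(10 \left(-1\right) 5 - 1166\right) = - 2 \left(\left(-10\right) 5 - 1166\right) = - 2 \left(-50 - 1166\right) = \left(-2\right) \left(-1216\right) = 2432$)
$\frac{v}{o} = \frac{6753}{2432}$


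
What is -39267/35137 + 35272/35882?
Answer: -84813115/630392917 ≈ -0.13454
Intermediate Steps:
-39267/35137 + 35272/35882 = -39267*1/35137 + 35272*(1/35882) = -39267/35137 + 17636/17941 = -84813115/630392917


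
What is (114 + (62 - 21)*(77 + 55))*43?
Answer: 237618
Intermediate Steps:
(114 + (62 - 21)*(77 + 55))*43 = (114 + 41*132)*43 = (114 + 5412)*43 = 5526*43 = 237618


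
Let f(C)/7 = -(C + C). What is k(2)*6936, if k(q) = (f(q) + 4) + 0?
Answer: -166464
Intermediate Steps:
f(C) = -14*C (f(C) = 7*(-(C + C)) = 7*(-2*C) = -14*C)
k(q) = 4 - 14*q (k(q) = (-14*q + 4) + 0 = (4 - 14*q) + 0 = 4 - 14*q)
k(2)*6936 = (4 - 14*2)*6936 = (4 - 28)*6936 = -24*6936 = -166464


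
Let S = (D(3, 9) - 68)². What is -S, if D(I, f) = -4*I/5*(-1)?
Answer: -107584/25 ≈ -4303.4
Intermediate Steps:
D(I, f) = 4*I/5 (D(I, f) = -4*I/5*(-1) = 4*I/5)
S = 107584/25 (S = ((⅘)*3 - 68)² = (12/5 - 68)² = (-328/5)² = 107584/25 ≈ 4303.4)
-S = -1*107584/25 = -107584/25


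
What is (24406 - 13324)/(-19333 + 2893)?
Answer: -1847/2740 ≈ -0.67409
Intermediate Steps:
(24406 - 13324)/(-19333 + 2893) = 11082/(-16440) = 11082*(-1/16440) = -1847/2740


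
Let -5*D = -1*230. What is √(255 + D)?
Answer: √301 ≈ 17.349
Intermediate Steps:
D = 46 (D = -(-1)*230/5 = -⅕*(-230) = 46)
√(255 + D) = √(255 + 46) = √301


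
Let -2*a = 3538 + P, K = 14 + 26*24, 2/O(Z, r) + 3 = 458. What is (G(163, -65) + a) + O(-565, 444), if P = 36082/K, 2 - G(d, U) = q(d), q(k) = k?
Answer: -568467079/290290 ≈ -1958.3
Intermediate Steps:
G(d, U) = 2 - d
O(Z, r) = 2/455 (O(Z, r) = 2/(-3 + 458) = 2/455)
K = 638 (K = 14 + 624 = 638)
P = 18041/319 (P = 36082/638 = 36082*(1/638) = 18041/319 ≈ 56.555)
a = -1146663/638 (a = -(3538 + 18041/319)/2 = -½*1146663/319 = -1146663/638 ≈ -1797.3)
(G(163, -65) + a) + O(-565, 444) = ((2 - 1*163) - 1146663/638) + 2/455 = ((2 - 163) - 1146663/638) + 2/455 = (-161 - 1146663/638) + 2/455 = -1249381/638 + 2/455 = -568467079/290290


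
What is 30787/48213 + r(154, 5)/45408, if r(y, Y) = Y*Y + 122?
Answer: 42577679/66341088 ≈ 0.64180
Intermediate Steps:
r(y, Y) = 122 + Y² (r(y, Y) = Y² + 122 = 122 + Y²)
30787/48213 + r(154, 5)/45408 = 30787/48213 + (122 + 5²)/45408 = 30787*(1/48213) + (122 + 25)*(1/45408) = 30787/48213 + 147*(1/45408) = 30787/48213 + 49/15136 = 42577679/66341088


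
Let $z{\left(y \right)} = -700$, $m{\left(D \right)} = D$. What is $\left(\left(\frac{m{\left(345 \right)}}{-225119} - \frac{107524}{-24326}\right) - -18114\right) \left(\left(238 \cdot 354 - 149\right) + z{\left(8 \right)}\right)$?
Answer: $\frac{4137660173751715503}{2738122397} \approx 1.5111 \cdot 10^{9}$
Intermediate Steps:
$\left(\left(\frac{m{\left(345 \right)}}{-225119} - \frac{107524}{-24326}\right) - -18114\right) \left(\left(238 \cdot 354 - 149\right) + z{\left(8 \right)}\right) = \left(\left(\frac{345}{-225119} - \frac{107524}{-24326}\right) - -18114\right) \left(\left(238 \cdot 354 - 149\right) - 700\right) = \left(\left(345 \left(- \frac{1}{225119}\right) - - \frac{53762}{12163}\right) + \left(18270 - 156\right)\right) \left(\left(84252 - 149\right) - 700\right) = \left(\left(- \frac{345}{225119} + \frac{53762}{12163}\right) + 18114\right) \left(84103 - 700\right) = \left(\frac{12098651443}{2738122397} + 18114\right) 83403 = \frac{49610447750701}{2738122397} \cdot 83403 = \frac{4137660173751715503}{2738122397}$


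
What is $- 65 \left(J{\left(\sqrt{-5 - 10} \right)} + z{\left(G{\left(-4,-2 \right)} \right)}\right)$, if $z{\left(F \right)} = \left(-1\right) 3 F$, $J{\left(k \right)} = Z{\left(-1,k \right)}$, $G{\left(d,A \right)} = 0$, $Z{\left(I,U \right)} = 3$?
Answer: $-195$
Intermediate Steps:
$J{\left(k \right)} = 3$
$z{\left(F \right)} = - 3 F$
$- 65 \left(J{\left(\sqrt{-5 - 10} \right)} + z{\left(G{\left(-4,-2 \right)} \right)}\right) = - 65 \left(3 - 0\right) = - 65 \left(3 + 0\right) = \left(-65\right) 3 = -195$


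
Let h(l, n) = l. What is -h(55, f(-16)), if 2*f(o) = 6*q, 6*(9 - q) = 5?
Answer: -55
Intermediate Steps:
q = 49/6 (q = 9 - ⅙*5 = 9 - ⅚ = 49/6 ≈ 8.1667)
f(o) = 49/2 (f(o) = (6*(49/6))/2 = (½)*49 = 49/2)
-h(55, f(-16)) = -1*55 = -55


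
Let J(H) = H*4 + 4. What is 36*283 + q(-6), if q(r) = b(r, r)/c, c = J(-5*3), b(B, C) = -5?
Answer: 570533/56 ≈ 10188.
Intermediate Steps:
J(H) = 4 + 4*H (J(H) = 4*H + 4 = 4 + 4*H)
c = -56 (c = 4 + 4*(-5*3) = 4 + 4*(-15) = 4 - 60 = -56)
q(r) = 5/56 (q(r) = -5/(-56) = -5*(-1/56) = 5/56)
36*283 + q(-6) = 36*283 + 5/56 = 10188 + 5/56 = 570533/56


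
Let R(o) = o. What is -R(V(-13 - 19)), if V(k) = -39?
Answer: 39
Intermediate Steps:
-R(V(-13 - 19)) = -1*(-39) = 39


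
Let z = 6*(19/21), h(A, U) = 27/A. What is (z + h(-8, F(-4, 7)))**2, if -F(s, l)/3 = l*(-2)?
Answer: 13225/3136 ≈ 4.2172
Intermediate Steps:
F(s, l) = 6*l (F(s, l) = -3*l*(-2) = -(-6)*l = 6*l)
z = 38/7 (z = 6*(19*(1/21)) = 6*(19/21) = 38/7 ≈ 5.4286)
(z + h(-8, F(-4, 7)))**2 = (38/7 + 27/(-8))**2 = (38/7 + 27*(-1/8))**2 = (38/7 - 27/8)**2 = (115/56)**2 = 13225/3136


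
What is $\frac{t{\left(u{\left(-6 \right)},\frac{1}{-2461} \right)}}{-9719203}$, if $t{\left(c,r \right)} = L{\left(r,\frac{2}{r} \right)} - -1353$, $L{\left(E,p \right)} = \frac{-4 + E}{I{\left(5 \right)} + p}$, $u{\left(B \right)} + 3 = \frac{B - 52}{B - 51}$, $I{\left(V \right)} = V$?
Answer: $- \frac{1488391546}{10691774486601} \approx -0.00013921$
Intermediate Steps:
$u{\left(B \right)} = -3 + \frac{-52 + B}{-51 + B}$ ($u{\left(B \right)} = -3 + \frac{B - 52}{B - 51} = -3 + \frac{-52 + B}{-51 + B}$)
$L{\left(E,p \right)} = \frac{-4 + E}{5 + p}$
$t{\left(c,r \right)} = 1353 + \frac{-4 + r}{5 + \frac{2}{r}}$ ($t{\left(c,r \right)} = \frac{-4 + r}{5 + \frac{2}{r}} - -1353 = \frac{-4 + r}{5 + \frac{2}{r}} + 1353 = 1353 + \frac{-4 + r}{5 + \frac{2}{r}}$)
$\frac{t{\left(u{\left(-6 \right)},\frac{1}{-2461} \right)}}{-9719203} = \frac{\frac{1}{2 + \frac{5}{-2461}} \left(2706 + \left(\frac{1}{-2461}\right)^{2} + \frac{6761}{-2461}\right)}{-9719203} = \frac{2706 + \left(- \frac{1}{2461}\right)^{2} + 6761 \left(- \frac{1}{2461}\right)}{2 + 5 \left(- \frac{1}{2461}\right)} \left(- \frac{1}{9719203}\right) = \frac{2706 + \frac{1}{6056521} - \frac{6761}{2461}}{2 - \frac{5}{2461}} \left(- \frac{1}{9719203}\right) = \frac{1}{\frac{4917}{2461}} \cdot \frac{16372307006}{6056521} \left(- \frac{1}{9719203}\right) = \frac{2461}{4917} \cdot \frac{16372307006}{6056521} \left(- \frac{1}{9719203}\right) = \frac{1488391546}{1100067} \left(- \frac{1}{9719203}\right) = - \frac{1488391546}{10691774486601}$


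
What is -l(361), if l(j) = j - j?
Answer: 0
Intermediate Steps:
l(j) = 0
-l(361) = -1*0 = 0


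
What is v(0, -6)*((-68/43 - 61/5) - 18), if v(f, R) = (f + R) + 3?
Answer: 20499/215 ≈ 95.344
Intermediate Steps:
v(f, R) = 3 + R + f (v(f, R) = (R + f) + 3 = 3 + R + f)
v(0, -6)*((-68/43 - 61/5) - 18) = (3 - 6 + 0)*((-68/43 - 61/5) - 18) = -3*((-68*1/43 - 61*1/5) - 18) = -3*((-68/43 - 61/5) - 18) = -3*(-2963/215 - 18) = -3*(-6833/215) = 20499/215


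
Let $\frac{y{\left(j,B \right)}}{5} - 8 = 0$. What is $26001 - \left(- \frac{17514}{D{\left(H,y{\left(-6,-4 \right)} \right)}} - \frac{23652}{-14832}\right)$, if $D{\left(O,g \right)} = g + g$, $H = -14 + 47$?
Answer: $\frac{108019521}{4120} \approx 26218.0$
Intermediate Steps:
$y{\left(j,B \right)} = 40$ ($y{\left(j,B \right)} = 40 + 5 \cdot 0 = 40 + 0 = 40$)
$H = 33$
$D{\left(O,g \right)} = 2 g$
$26001 - \left(- \frac{17514}{D{\left(H,y{\left(-6,-4 \right)} \right)}} - \frac{23652}{-14832}\right) = 26001 - \left(- \frac{17514}{2 \cdot 40} - \frac{23652}{-14832}\right) = 26001 - \left(- \frac{17514}{80} - - \frac{657}{412}\right) = 26001 - \left(\left(-17514\right) \frac{1}{80} + \frac{657}{412}\right) = 26001 - \left(- \frac{8757}{40} + \frac{657}{412}\right) = 26001 - - \frac{895401}{4120} = 26001 + \frac{895401}{4120} = \frac{108019521}{4120}$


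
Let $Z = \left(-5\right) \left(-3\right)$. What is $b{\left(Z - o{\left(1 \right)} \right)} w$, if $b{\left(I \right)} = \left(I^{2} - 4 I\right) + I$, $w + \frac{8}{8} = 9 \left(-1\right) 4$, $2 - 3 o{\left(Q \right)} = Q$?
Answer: $- \frac{56980}{9} \approx -6331.1$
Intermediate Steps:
$Z = 15$
$o{\left(Q \right)} = \frac{2}{3} - \frac{Q}{3}$
$w = -37$ ($w = -1 + 9 \left(-1\right) 4 = -1 - 36 = -37$)
$b{\left(I \right)} = I^{2} - 3 I$
$b{\left(Z - o{\left(1 \right)} \right)} w = \left(15 - \left(\frac{2}{3} - \frac{1}{3}\right)\right) \left(-3 + \left(15 - \left(\frac{2}{3} - \frac{1}{3}\right)\right)\right) \left(-37\right) = \left(15 - \frac{1}{3}\right) \left(-3 + \left(15 - \frac{1}{3}\right)\right) \left(-37\right) = \frac{44 \left(-3 + \frac{44}{3}\right)}{3} \left(-37\right) = \frac{44}{3} \cdot \frac{35}{3} \left(-37\right) = \frac{1540}{9} \left(-37\right) = - \frac{56980}{9}$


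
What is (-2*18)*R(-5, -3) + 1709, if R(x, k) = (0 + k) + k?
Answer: 1925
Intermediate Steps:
R(x, k) = 2*k (R(x, k) = k + k = 2*k)
(-2*18)*R(-5, -3) + 1709 = (-2*18)*(2*(-3)) + 1709 = -36*(-6) + 1709 = 216 + 1709 = 1925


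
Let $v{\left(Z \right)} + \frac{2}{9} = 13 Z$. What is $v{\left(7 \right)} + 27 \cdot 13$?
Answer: $\frac{3976}{9} \approx 441.78$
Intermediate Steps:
$v{\left(Z \right)} = - \frac{2}{9} + 13 Z$
$v{\left(7 \right)} + 27 \cdot 13 = \left(- \frac{2}{9} + 13 \cdot 7\right) + 27 \cdot 13 = \left(- \frac{2}{9} + 91\right) + 351 = \frac{817}{9} + 351 = \frac{3976}{9}$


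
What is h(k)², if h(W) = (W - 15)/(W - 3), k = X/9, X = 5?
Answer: 4225/121 ≈ 34.917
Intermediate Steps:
k = 5/9 ≈ 0.55556
h(W) = (-15 + W)/(-3 + W)
h(k)² = ((-15 + 5/9)/(-3 + 5/9))² = (-130/9/(-22/9))² = (-9/22*(-130/9))² = (65/11)² = 4225/121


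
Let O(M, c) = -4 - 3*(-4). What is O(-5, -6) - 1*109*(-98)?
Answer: 10690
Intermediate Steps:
O(M, c) = 8 (O(M, c) = -4 + 12 = 8)
O(-5, -6) - 1*109*(-98) = 8 - 1*109*(-98) = 8 - 109*(-98) = 8 + 10682 = 10690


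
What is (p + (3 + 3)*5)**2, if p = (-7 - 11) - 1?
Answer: 121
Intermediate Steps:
p = -19 (p = -18 - 1 = -19)
(p + (3 + 3)*5)**2 = (-19 + (3 + 3)*5)**2 = (-19 + 6*5)**2 = (-19 + 30)**2 = 11**2 = 121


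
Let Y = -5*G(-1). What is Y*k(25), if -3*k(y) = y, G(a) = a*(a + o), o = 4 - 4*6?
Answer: 875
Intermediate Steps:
o = -20 (o = 4 - 24 = -20)
G(a) = a*(-20 + a) (G(a) = a*(a - 20) = a*(-20 + a))
k(y) = -y/3
Y = -105 (Y = -(-5)*(-20 - 1) = -(-5)*(-21) = -5*21 = -105)
Y*k(25) = -(-35)*25 = -105*(-25/3) = 875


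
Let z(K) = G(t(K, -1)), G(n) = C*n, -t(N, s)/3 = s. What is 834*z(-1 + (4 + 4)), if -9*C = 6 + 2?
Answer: -2224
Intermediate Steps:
t(N, s) = -3*s
C = -8/9 (C = -(6 + 2)/9 = -⅑*8 = -8/9 ≈ -0.88889)
G(n) = -8*n/9
z(K) = -8/3 (z(K) = -(-8)*(-1)/3 = -8/9*3 = -8/3)
834*z(-1 + (4 + 4)) = 834*(-8/3) = -2224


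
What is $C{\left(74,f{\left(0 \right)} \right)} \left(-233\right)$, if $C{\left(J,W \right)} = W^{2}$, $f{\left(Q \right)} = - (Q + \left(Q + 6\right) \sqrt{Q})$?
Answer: $0$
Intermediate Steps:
$f{\left(Q \right)} = - Q - \sqrt{Q} \left(6 + Q\right)$ ($f{\left(Q \right)} = - (Q + \left(6 + Q\right) \sqrt{Q}) = - (Q + \sqrt{Q} \left(6 + Q\right)) = - Q - \sqrt{Q} \left(6 + Q\right)$)
$C{\left(74,f{\left(0 \right)} \right)} \left(-233\right) = \left(\left(-1\right) 0 - 0^{\frac{3}{2}} - 6 \sqrt{0}\right)^{2} \left(-233\right) = \left(0 - 0 - 0\right)^{2} \left(-233\right) = \left(0 + 0 + 0\right)^{2} \left(-233\right) = 0^{2} \left(-233\right) = 0 \left(-233\right) = 0$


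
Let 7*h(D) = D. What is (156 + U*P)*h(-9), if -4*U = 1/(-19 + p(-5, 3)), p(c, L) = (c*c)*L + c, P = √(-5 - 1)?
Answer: -1404/7 + 3*I*√6/476 ≈ -200.57 + 0.015438*I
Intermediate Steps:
P = I*√6 (P = √(-6) = I*√6 ≈ 2.4495*I)
p(c, L) = c + L*c² (p(c, L) = c²*L + c = L*c² + c = c + L*c²)
U = -1/204 (U = -1/(4*(-19 - 5*(1 + 3*(-5)))) = -1/(4*(-19 - 5*(1 - 15))) = -1/(4*(-19 - 5*(-14))) = -1/(4*(-19 + 70)) = -¼/51 = -¼*1/51 = -1/204 ≈ -0.0049020)
h(D) = D/7
(156 + U*P)*h(-9) = (156 - I*√6/204)*((⅐)*(-9)) = (156 - I*√6/204)*(-9/7) = -1404/7 + 3*I*√6/476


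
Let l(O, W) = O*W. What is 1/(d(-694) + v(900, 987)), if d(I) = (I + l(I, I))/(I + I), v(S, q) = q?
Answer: 2/1281 ≈ 0.0015613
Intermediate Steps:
d(I) = (I + I²)/(2*I) (d(I) = (I + I*I)/(I + I) = (I + I²)/((2*I)) = (I + I²)*(1/(2*I)) = (I + I²)/(2*I))
1/(d(-694) + v(900, 987)) = 1/((½ + (½)*(-694)) + 987) = 1/((½ - 347) + 987) = 1/(-693/2 + 987) = 1/(1281/2) = 2/1281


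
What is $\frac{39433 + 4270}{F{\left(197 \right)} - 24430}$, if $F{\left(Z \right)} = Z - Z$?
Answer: $- \frac{43703}{24430} \approx -1.7889$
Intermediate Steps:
$F{\left(Z \right)} = 0$
$\frac{39433 + 4270}{F{\left(197 \right)} - 24430} = \frac{39433 + 4270}{0 - 24430} = \frac{43703}{-24430} = 43703 \left(- \frac{1}{24430}\right) = - \frac{43703}{24430}$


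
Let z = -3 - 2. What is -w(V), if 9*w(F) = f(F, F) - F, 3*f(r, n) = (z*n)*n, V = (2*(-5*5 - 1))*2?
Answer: 53768/27 ≈ 1991.4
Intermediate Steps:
z = -5
V = -104 (V = (2*(-25 - 1))*2 = (2*(-26))*2 = -52*2 = -104)
f(r, n) = -5*n**2/3 (f(r, n) = ((-5*n)*n)/3 = (-5*n**2)/3 = -5*n**2/3)
w(F) = -5*F**2/27 - F/9 (w(F) = (-5*F**2/3 - F)/9 = (-F - 5*F**2/3)/9 = -5*F**2/27 - F/9)
-w(V) = -(-104)*(-3 - 5*(-104))/27 = -(-104)*(-3 + 520)/27 = -(-104)*517/27 = -1*(-53768/27) = 53768/27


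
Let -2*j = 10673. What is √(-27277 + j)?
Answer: I*√130454/2 ≈ 180.59*I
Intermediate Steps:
j = -10673/2 (j = -½*10673 = -10673/2 ≈ -5336.5)
√(-27277 + j) = √(-27277 - 10673/2) = √(-65227/2) = I*√130454/2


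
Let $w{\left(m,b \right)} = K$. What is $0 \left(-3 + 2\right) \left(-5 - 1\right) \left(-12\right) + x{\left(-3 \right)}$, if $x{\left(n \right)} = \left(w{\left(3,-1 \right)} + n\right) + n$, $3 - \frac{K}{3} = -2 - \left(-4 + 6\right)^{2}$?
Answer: $21$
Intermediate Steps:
$K = 27$ ($K = 9 - 3 \left(-2 - \left(-4 + 6\right)^{2}\right) = 9 - 3 \left(-2 - 2^{2}\right) = 9 - 3 \left(-2 - 4\right) = 9 - -18 = 9 + 18 = 27$)
$w{\left(m,b \right)} = 27$
$x{\left(n \right)} = 27 + 2 n$ ($x{\left(n \right)} = \left(27 + n\right) + n = 27 + 2 n$)
$0 \left(-3 + 2\right) \left(-5 - 1\right) \left(-12\right) + x{\left(-3 \right)} = 0 \left(-3 + 2\right) \left(-5 - 1\right) \left(-12\right) + \left(27 + 2 \left(-3\right)\right) = 0 \left(\left(-1\right) \left(-6\right)\right) \left(-12\right) + \left(27 - 6\right) = 0 \cdot 6 \left(-12\right) + 21 = 0 \left(-12\right) + 21 = 0 + 21 = 21$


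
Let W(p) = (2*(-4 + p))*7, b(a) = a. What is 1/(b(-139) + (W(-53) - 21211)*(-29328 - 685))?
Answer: 1/660555978 ≈ 1.5139e-9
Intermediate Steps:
W(p) = -56 + 14*p (W(p) = (-8 + 2*p)*7 = -56 + 14*p)
1/(b(-139) + (W(-53) - 21211)*(-29328 - 685)) = 1/(-139 + ((-56 + 14*(-53)) - 21211)*(-29328 - 685)) = 1/(-139 + ((-56 - 742) - 21211)*(-30013)) = 1/(-139 + (-798 - 21211)*(-30013)) = 1/(-139 - 22009*(-30013)) = 1/(-139 + 660556117) = 1/660555978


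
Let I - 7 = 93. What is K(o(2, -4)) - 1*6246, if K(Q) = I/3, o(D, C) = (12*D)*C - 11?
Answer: -18638/3 ≈ -6212.7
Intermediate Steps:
I = 100 (I = 7 + 93 = 100)
o(D, C) = -11 + 12*C*D (o(D, C) = 12*C*D - 11 = -11 + 12*C*D)
K(Q) = 100/3
K(o(2, -4)) - 1*6246 = 100/3 - 1*6246 = 100/3 - 6246 = -18638/3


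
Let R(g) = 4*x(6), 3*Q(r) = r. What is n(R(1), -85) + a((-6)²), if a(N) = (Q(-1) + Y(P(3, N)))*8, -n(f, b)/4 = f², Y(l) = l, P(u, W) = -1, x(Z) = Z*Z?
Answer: -248864/3 ≈ -82955.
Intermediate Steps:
x(Z) = Z²
Q(r) = r/3
R(g) = 144 (R(g) = 4*6² = 4*36 = 144)
n(f, b) = -4*f²
a(N) = -32/3 (a(N) = ((⅓)*(-1) - 1)*8 = (-⅓ - 1)*8 = -4/3*8 = -32/3)
n(R(1), -85) + a((-6)²) = -4*144² - 32/3 = -4*20736 - 32/3 = -82944 - 32/3 = -248864/3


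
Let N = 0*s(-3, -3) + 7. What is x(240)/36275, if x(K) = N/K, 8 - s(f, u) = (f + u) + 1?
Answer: 7/8706000 ≈ 8.0404e-7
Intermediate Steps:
s(f, u) = 7 - f - u (s(f, u) = 8 - ((f + u) + 1) = 8 - (1 + f + u) = 8 + (-1 - f - u) = 7 - f - u)
N = 7 (N = 0*(7 - 1*(-3) - 1*(-3)) + 7 = 0*(7 + 3 + 3) + 7 = 0*13 + 7 = 0 + 7 = 7)
x(K) = 7/K
x(240)/36275 = (7/240)/36275 = (7*(1/240))*(1/36275) = (7/240)*(1/36275) = 7/8706000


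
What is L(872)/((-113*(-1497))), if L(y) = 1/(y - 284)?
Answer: 1/99466668 ≈ 1.0054e-8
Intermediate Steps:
L(y) = 1/(-284 + y)
L(872)/((-113*(-1497))) = 1/((-284 + 872)*((-113*(-1497)))) = 1/(588*169161) = (1/588)*(1/169161) = 1/99466668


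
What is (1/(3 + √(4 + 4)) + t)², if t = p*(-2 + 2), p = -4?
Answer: 17 - 12*√2 ≈ 0.029437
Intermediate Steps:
t = 0 (t = -4*(-2 + 2) = -4*0 = 0)
(1/(3 + √(4 + 4)) + t)² = (1/(3 + √(4 + 4)) + 0)² = (1/(3 + √8) + 0)² = (1/(3 + 2*√2) + 0)² = (1/(3 + 2*√2))² = (3 + 2*√2)⁻²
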